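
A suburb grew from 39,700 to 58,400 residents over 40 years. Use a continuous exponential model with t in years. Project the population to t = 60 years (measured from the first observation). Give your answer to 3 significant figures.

≈ 70,800 residents

r = ln(58400/39700) / 40 ≈ 0.009649 per year
P(60) = 39700 · e^(0.009649·60) = 39700 · 1.78416 ≈ 70831.11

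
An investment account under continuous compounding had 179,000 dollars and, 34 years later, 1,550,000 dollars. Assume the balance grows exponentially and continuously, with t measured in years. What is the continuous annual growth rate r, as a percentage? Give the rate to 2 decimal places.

1550000 = 179000 · e^(r·34)
e^(34r) = 1550000/179000 = 8.65922
r = ln(8.65922) / 34 = 2.15862 / 34

r ≈ 6.35% per year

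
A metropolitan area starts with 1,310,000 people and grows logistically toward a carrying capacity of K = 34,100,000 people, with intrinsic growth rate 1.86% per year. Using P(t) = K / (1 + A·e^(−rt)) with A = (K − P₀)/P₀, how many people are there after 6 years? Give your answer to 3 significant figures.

A = (34100000 − 1310000)/1310000 = 25.03053
P(6) = 34100000 / (1 + 25.03053·e^(−0.0186·6)) = 34100000 / (1 + 25.03053·0.894402)
= 34100000 / 23.38736 ≈ 1458052.64

≈ 1,460,000 people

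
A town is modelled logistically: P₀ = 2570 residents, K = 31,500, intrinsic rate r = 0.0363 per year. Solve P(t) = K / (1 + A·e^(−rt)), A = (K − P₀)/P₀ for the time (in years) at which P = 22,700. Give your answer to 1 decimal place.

t ≈ 92.8 years

A = (31500 − 2570)/2570 = 11.25681
22700 = 31500/(1 + 11.25681·e^(−0.0363t)) → 1 + 11.25681·e^(−0.0363t) = 1.38767
e^(−0.0363t) = 0.034438 → t = ln(29.03745)/0.0363 = 3.36859/0.0363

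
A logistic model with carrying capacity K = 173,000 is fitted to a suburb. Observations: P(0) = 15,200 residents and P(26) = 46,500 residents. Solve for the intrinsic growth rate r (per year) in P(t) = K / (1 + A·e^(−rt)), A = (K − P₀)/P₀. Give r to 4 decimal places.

r ≈ 0.0515 per year

A = (173000 − 15200)/15200 = 10.38158
46500 = 173000/(1 + 10.38158·e^(−r·26)) → e^(−26r) = (3.72043 − 1)/10.38158 = 0.262044
r = −ln(0.262044)/26 = 1.33924/26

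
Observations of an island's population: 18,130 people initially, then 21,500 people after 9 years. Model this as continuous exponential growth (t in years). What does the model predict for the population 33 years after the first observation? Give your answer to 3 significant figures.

r = ln(21500/18130) / 9 ≈ 0.018943 per year
P(33) = 18130 · e^(0.018943·33) = 18130 · 1.86845 ≈ 33875.07

≈ 33,900 people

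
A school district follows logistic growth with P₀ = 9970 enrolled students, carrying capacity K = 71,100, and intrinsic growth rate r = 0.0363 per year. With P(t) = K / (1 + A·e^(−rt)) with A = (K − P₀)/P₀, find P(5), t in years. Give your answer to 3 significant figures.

≈ 11,600 enrolled students

A = (71100 − 9970)/9970 = 6.13139
P(5) = 71100 / (1 + 6.13139·e^(−0.0363·5)) = 71100 / (1 + 6.13139·0.834018)
= 71100 / 6.11369 ≈ 11629.63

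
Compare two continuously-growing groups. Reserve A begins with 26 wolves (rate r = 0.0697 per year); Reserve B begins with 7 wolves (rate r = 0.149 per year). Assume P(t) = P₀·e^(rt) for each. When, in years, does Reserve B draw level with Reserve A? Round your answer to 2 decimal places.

t ≈ 16.55 years

26·e^(0.0697t) = 7·e^(0.149t)
26/7 = e^((0.149 − 0.0697)t) → ln(3.71429) = 0.0793·t
t = 1.31219 / 0.0793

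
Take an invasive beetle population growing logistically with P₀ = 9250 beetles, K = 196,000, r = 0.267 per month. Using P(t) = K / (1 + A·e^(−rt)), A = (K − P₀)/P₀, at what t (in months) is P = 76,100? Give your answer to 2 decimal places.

t ≈ 9.55 months

A = (196000 − 9250)/9250 = 20.18919
76100 = 196000/(1 + 20.18919·e^(−0.267t)) → 1 + 20.18919·e^(−0.267t) = 2.57556
e^(−0.267t) = 0.07804 → t = ln(12.81399)/0.267 = 2.55054/0.267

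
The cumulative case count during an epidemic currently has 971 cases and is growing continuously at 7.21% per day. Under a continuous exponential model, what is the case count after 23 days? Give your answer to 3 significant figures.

≈ 5,100 cases

P(23) = 971 · e^(0.0721·23) = 971 · e^(1.6583)
= 971 · 5.25038 ≈ 5098.12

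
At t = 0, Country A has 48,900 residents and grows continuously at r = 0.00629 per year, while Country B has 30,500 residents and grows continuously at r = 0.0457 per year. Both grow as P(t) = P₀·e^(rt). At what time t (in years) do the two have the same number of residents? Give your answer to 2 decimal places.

t ≈ 11.98 years

48900·e^(0.00629t) = 30500·e^(0.0457t)
48900/30500 = e^((0.0457 − 0.00629)t) → ln(1.60328) = 0.03941·t
t = 0.47205 / 0.03941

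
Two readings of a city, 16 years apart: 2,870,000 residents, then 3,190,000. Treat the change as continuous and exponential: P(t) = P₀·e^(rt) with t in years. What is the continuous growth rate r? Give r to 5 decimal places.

3190000 = 2870000 · e^(r·16)
e^(16r) = 3190000/2870000 = 1.1115
r = ln(1.1115) / 16 = 0.10571 / 16

r ≈ 0.00661 per year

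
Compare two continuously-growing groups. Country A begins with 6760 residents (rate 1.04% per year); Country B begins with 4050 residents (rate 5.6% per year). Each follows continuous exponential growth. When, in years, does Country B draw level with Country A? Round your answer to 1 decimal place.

t ≈ 11.2 years

6760·e^(0.0104t) = 4050·e^(0.056t)
6760/4050 = e^((0.056 − 0.0104)t) → ln(1.66914) = 0.0456·t
t = 0.51231 / 0.0456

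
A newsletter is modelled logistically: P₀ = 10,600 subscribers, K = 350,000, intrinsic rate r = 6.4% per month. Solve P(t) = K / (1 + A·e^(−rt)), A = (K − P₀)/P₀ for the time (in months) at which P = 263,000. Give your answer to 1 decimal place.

A = (350000 − 10600)/10600 = 32.01887
263000 = 350000/(1 + 32.01887·e^(−0.064t)) → 1 + 32.01887·e^(−0.064t) = 1.3308
e^(−0.064t) = 0.010331 → t = ln(96.79267)/0.064 = 4.57257/0.064

t ≈ 71.4 months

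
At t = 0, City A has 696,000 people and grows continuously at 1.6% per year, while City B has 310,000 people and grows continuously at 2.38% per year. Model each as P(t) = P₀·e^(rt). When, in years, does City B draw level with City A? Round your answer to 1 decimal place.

696000·e^(0.016t) = 310000·e^(0.0238t)
696000/310000 = e^((0.0238 − 0.016)t) → ln(2.24516) = 0.0078·t
t = 0.80878 / 0.0078

t ≈ 103.7 years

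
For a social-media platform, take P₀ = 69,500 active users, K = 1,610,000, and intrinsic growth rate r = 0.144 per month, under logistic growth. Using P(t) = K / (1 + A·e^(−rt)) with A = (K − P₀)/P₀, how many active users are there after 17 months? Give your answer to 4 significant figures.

A = (1610000 − 69500)/69500 = 22.16547
P(17) = 1610000 / (1 + 22.16547·e^(−0.144·17)) = 1610000 / (1 + 22.16547·0.086466)
= 1610000 / 2.91657 ≈ 552018.86

≈ 552,000 active users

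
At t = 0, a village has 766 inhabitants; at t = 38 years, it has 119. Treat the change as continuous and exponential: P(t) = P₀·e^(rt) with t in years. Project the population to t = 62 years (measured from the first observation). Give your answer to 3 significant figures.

r = ln(119/766) / 38 ≈ -0.049002 per year
P(62) = 766 · e^(-0.049002·62) = 766 · 0.04793 ≈ 36.71

≈ 36.7 inhabitants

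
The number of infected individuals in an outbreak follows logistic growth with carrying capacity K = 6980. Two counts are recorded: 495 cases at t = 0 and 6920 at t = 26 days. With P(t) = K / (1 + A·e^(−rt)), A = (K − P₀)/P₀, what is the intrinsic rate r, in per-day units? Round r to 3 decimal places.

r ≈ 0.282 per day

A = (6980 − 495)/495 = 13.10101
6920 = 6980/(1 + 13.10101·e^(−r·26)) → e^(−26r) = (1.00867 − 1)/13.10101 = 0.000662
r = −ln(0.000662)/26 = 7.32052/26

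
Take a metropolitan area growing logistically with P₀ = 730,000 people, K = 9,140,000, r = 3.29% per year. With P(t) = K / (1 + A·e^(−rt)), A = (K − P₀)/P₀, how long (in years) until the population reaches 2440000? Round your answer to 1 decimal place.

t ≈ 43.6 years

A = (9140000 − 730000)/730000 = 11.52055
2440000 = 9140000/(1 + 11.52055·e^(−0.0329t)) → 1 + 11.52055·e^(−0.0329t) = 3.7459
e^(−0.0329t) = 0.238348 → t = ln(4.19554)/0.0329 = 1.43402/0.0329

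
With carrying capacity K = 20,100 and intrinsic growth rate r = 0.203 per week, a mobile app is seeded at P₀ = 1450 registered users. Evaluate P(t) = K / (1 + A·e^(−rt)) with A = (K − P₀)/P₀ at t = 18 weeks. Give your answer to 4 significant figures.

≈ 15,080 registered users

A = (20100 − 1450)/1450 = 12.86207
P(18) = 20100 / (1 + 12.86207·e^(−0.203·18)) = 20100 / (1 + 12.86207·0.025887)
= 20100 / 1.33297 ≈ 15079.16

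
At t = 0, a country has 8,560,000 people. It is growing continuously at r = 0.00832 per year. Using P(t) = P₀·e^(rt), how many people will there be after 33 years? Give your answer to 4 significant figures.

≈ 11,260,000 people

P(33) = 8560000 · e^(0.00832·33) = 8560000 · e^(0.27456)
= 8560000 · 1.31595 ≈ 11264545.09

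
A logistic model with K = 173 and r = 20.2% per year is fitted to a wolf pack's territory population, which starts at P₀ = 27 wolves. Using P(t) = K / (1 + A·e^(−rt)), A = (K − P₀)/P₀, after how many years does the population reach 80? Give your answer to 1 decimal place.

A = (173 − 27)/27 = 5.40741
80 = 173/(1 + 5.40741·e^(−0.202t)) → 1 + 5.40741·e^(−0.202t) = 2.1625
e^(−0.202t) = 0.214983 → t = ln(4.65153)/0.202 = 1.5372/0.202

t ≈ 7.6 years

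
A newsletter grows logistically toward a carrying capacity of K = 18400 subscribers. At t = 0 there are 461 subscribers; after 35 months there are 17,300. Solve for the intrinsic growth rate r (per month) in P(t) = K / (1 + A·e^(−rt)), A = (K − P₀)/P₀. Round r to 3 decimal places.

A = (18400 − 461)/461 = 38.91323
17300 = 18400/(1 + 38.91323·e^(−r·35)) → e^(−35r) = (1.06358 − 1)/38.91323 = 0.001634
r = −ln(0.001634)/35 = 6.41673/35

r ≈ 0.183 per month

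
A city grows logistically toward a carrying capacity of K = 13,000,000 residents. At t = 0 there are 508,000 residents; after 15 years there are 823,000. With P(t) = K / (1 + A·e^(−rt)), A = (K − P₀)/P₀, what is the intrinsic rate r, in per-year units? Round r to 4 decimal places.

A = (13000000 − 508000)/508000 = 24.59055
823000 = 13000000/(1 + 24.59055·e^(−r·15)) → e^(−15r) = (15.79587 − 1)/24.59055 = 0.601689
r = −ln(0.601689)/15 = 0.50801/15

r ≈ 0.0339 per year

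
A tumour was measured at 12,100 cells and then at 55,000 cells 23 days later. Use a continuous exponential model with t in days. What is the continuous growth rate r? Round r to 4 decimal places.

55000 = 12100 · e^(r·23)
e^(23r) = 55000/12100 = 4.54545
r = ln(4.54545) / 23 = 1.51413 / 23

r ≈ 0.0658 per day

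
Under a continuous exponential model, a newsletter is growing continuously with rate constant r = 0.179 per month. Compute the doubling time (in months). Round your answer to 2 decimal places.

doubling time ≈ 3.87 months

doubling time = ln(2) / |r| = 0.69315 / 0.179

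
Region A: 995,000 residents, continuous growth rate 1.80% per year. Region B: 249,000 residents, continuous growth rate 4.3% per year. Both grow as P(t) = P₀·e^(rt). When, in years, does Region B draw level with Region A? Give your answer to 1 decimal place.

t ≈ 55.4 years

995000·e^(0.018t) = 249000·e^(0.043t)
995000/249000 = e^((0.043 − 0.018)t) → ln(3.99598) = 0.025·t
t = 1.38529 / 0.025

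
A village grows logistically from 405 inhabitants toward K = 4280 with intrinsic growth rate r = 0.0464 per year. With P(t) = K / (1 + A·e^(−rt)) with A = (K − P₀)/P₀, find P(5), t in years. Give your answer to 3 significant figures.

≈ 498 inhabitants

A = (4280 − 405)/405 = 9.5679
P(5) = 4280 / (1 + 9.5679·e^(−0.0464·5)) = 4280 / (1 + 9.5679·0.792946)
= 4280 / 8.58683 ≈ 498.44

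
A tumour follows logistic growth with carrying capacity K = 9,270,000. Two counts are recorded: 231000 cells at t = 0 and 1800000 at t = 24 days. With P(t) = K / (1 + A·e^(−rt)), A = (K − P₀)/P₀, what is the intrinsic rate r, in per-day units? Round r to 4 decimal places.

r ≈ 0.0935 per day

A = (9270000 − 231000)/231000 = 39.12987
1800000 = 9270000/(1 + 39.12987·e^(−r·24)) → e^(−24r) = (5.15 − 1)/39.12987 = 0.106057
r = −ln(0.106057)/24 = 2.24378/24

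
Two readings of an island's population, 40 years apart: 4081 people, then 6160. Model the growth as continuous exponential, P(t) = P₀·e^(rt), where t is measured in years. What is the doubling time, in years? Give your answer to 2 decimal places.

doubling time ≈ 67.34 years

r = ln(6160/4081) / 40 = ln(1.50943) / 40 ≈ 0.010293 per year
doubling time = ln 2 / |r| = 0.69315 / 0.010293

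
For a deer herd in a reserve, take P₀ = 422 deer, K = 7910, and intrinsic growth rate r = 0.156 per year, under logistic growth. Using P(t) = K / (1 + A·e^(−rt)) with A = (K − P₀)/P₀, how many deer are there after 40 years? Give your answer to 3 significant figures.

A = (7910 − 422)/422 = 17.74408
P(40) = 7910 / (1 + 17.74408·e^(−0.156·40)) = 7910 / (1 + 17.74408·0.00195)
= 7910 / 1.0346 ≈ 7645.48

≈ 7,650 deer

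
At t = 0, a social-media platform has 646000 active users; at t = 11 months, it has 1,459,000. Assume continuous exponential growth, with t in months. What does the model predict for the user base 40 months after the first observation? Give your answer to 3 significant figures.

r = ln(1459000/646000) / 11 ≈ 0.074064 per month
P(40) = 646000 · e^(0.074064·40) = 646000 · 19.34765 ≈ 12498583.23

≈ 12,500,000 active users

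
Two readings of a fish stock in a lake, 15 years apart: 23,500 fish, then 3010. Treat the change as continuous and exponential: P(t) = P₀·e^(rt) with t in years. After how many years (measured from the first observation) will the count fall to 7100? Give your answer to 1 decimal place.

t ≈ 8.7 years

r = ln(3010/23500) / 15 ≈ -0.137004 per year
t = ln(7100/23500) / r = -1.19691 / -0.137004 ≈ 8.736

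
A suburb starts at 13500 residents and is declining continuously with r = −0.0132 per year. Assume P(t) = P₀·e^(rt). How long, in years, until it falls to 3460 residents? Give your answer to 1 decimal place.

t ≈ 103.1 years

3460 = 13500 · e^(-0.0132·t)
t = ln(3460/13500) / -0.0132 = ln(0.2563) / -0.0132 = -1.36142 / -0.0132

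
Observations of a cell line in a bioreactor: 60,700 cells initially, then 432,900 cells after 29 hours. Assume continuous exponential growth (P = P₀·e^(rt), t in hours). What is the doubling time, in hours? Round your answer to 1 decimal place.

r = ln(432900/60700) / 29 = ln(7.1318) / 29 ≈ 0.067744 per hour
doubling time = ln 2 / |r| = 0.69315 / 0.067744

doubling time ≈ 10.2 hours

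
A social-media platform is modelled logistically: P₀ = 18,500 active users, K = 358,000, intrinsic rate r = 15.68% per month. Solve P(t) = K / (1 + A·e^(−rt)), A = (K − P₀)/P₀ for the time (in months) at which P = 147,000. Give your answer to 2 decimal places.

A = (358000 − 18500)/18500 = 18.35135
147000 = 358000/(1 + 18.35135·e^(−0.1568t)) → 1 + 18.35135·e^(−0.1568t) = 2.43537
e^(−0.1568t) = 0.078216 → t = ln(12.78506)/0.1568 = 2.54828/0.1568

t ≈ 16.25 months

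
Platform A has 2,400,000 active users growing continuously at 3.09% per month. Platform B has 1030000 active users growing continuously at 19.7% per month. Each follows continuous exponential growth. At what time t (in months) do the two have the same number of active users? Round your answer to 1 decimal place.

2400000·e^(0.0309t) = 1030000·e^(0.197t)
2400000/1030000 = e^((0.197 − 0.0309)t) → ln(2.3301) = 0.1661·t
t = 0.84591 / 0.1661

t ≈ 5.1 months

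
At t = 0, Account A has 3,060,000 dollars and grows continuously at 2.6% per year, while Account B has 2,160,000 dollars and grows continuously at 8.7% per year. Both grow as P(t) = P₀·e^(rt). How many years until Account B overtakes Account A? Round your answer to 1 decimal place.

t ≈ 5.7 years

3060000·e^(0.026t) = 2160000·e^(0.087t)
3060000/2160000 = e^((0.087 − 0.026)t) → ln(1.41667) = 0.061·t
t = 0.34831 / 0.061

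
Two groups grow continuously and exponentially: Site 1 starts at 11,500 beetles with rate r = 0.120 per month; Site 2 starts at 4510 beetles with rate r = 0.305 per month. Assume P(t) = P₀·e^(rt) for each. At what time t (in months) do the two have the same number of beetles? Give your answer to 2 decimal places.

t ≈ 5.06 months

11500·e^(0.12t) = 4510·e^(0.305t)
11500/4510 = e^((0.305 − 0.12)t) → ln(2.54989) = 0.185·t
t = 0.93605 / 0.185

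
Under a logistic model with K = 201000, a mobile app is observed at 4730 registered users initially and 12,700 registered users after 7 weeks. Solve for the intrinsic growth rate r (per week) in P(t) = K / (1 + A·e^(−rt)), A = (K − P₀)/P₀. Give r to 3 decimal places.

r ≈ 0.147 per week

A = (201000 − 4730)/4730 = 41.49471
12700 = 201000/(1 + 41.49471·e^(−r·7)) → e^(−7r) = (15.82677 − 1)/41.49471 = 0.357317
r = −ln(0.357317)/7 = 1.02913/7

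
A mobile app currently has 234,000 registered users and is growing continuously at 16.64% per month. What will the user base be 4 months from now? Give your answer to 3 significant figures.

≈ 455,000 registered users

P(4) = 234000 · e^(0.1664·4) = 234000 · e^(0.6656)
= 234000 · 1.94566 ≈ 455283.87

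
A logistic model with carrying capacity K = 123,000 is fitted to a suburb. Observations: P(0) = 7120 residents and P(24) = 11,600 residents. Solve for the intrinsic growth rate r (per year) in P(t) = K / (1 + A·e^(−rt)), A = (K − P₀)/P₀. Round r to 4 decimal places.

r ≈ 0.0220 per year

A = (123000 − 7120)/7120 = 16.27528
11600 = 123000/(1 + 16.27528·e^(−r·24)) → e^(−24r) = (10.60345 − 1)/16.27528 = 0.590063
r = −ln(0.590063)/24 = 0.52753/24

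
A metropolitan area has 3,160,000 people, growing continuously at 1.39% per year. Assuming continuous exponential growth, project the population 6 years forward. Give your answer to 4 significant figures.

≈ 3,435,000 people

P(6) = 3160000 · e^(0.0139·6) = 3160000 · e^(0.0834)
= 3160000 · 1.08698 ≈ 3434845.78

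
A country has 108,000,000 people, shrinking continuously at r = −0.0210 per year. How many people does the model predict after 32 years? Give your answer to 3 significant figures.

P(32) = 108000000 · e^(-0.021·32) = 108000000 · e^(-0.672)
= 108000000 · 0.51069 ≈ 55154107.8

≈ 55,200,000 people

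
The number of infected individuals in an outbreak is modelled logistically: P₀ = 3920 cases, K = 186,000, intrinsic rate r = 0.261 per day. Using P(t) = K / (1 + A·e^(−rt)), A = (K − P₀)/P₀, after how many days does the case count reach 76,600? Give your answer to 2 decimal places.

t ≈ 13.34 days

A = (186000 − 3920)/3920 = 46.44898
76600 = 186000/(1 + 46.44898·e^(−0.261t)) → 1 + 46.44898·e^(−0.261t) = 2.4282
e^(−0.261t) = 0.030748 → t = ln(32.52278)/0.261 = 3.48194/0.261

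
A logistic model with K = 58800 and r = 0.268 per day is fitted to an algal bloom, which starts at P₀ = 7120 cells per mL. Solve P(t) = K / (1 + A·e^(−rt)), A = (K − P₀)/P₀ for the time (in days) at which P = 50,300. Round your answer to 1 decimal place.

A = (58800 − 7120)/7120 = 7.25843
50300 = 58800/(1 + 7.25843·e^(−0.268t)) → 1 + 7.25843·e^(−0.268t) = 1.16899
e^(−0.268t) = 0.023281 → t = ln(42.95281)/0.268 = 3.7601/0.268

t ≈ 14.0 days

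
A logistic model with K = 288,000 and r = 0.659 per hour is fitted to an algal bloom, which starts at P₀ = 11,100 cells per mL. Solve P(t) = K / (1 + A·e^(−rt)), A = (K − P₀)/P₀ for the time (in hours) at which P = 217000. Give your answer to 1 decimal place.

A = (288000 − 11100)/11100 = 24.94595
217000 = 288000/(1 + 24.94595·e^(−0.659t)) → 1 + 24.94595·e^(−0.659t) = 1.32719
e^(−0.659t) = 0.013116 → t = ln(76.24324)/0.659 = 4.33393/0.659

t ≈ 6.6 hours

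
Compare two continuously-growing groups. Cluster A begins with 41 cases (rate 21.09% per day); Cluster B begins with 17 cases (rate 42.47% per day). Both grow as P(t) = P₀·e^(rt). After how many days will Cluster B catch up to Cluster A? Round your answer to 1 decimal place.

t ≈ 4.1 days

41·e^(0.2109t) = 17·e^(0.4247t)
41/17 = e^((0.4247 − 0.2109)t) → ln(2.41176) = 0.2138·t
t = 0.88036 / 0.2138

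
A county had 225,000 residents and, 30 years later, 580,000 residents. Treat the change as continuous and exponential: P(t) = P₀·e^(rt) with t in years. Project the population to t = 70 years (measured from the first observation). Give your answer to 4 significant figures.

r = ln(580000/225000) / 30 ≈ 0.031564 per year
P(70) = 225000 · e^(0.031564·70) = 225000 · 9.11114 ≈ 2050006.76

≈ 2,050,000 residents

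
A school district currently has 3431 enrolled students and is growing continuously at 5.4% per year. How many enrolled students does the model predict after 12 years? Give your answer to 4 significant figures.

≈ 6,559 enrolled students

P(12) = 3431 · e^(0.054·12) = 3431 · e^(0.648)
= 3431 · 1.91171 ≈ 6559.09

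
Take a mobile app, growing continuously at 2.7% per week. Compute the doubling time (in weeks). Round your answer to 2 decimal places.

doubling time = ln(2) / |r| = 0.69315 / 0.027

doubling time ≈ 25.67 weeks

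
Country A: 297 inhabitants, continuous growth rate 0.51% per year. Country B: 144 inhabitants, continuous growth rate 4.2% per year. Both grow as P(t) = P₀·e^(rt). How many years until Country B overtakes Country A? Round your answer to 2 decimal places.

297·e^(0.0051t) = 144·e^(0.042t)
297/144 = e^((0.042 − 0.0051)t) → ln(2.0625) = 0.0369·t
t = 0.72392 / 0.0369

t ≈ 19.62 years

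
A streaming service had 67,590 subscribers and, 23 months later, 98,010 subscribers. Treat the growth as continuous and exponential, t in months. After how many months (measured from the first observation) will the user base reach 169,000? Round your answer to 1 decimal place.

t ≈ 56.7 months

r = ln(98010/67590) / 23 ≈ 0.016157 per month
t = ln(169000/67590) / r = 0.91644 / 0.016157 ≈ 56.721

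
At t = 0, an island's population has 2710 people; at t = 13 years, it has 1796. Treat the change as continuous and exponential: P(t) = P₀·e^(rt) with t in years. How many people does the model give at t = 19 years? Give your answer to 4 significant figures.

r = ln(1796/2710) / 13 ≈ -0.031645 per year
P(19) = 2710 · e^(-0.031645·19) = 2710 · 0.54812 ≈ 1485.41

≈ 1,485 people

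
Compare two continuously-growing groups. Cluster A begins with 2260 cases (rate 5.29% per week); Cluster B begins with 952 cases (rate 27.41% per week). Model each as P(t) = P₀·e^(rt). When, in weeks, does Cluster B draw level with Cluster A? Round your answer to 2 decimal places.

t ≈ 3.91 weeks

2260·e^(0.0529t) = 952·e^(0.2741t)
2260/952 = e^((0.2741 − 0.0529)t) → ln(2.37395) = 0.2212·t
t = 0.86456 / 0.2212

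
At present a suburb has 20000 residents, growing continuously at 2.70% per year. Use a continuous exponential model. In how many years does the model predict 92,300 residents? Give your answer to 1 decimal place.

92300 = 20000 · e^(0.027·t)
t = ln(92300/20000) / 0.027 = ln(4.615) / 0.027 = 1.52931 / 0.027

t ≈ 56.6 years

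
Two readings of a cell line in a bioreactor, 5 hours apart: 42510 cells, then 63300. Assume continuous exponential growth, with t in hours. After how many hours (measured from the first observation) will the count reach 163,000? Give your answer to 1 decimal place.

t ≈ 16.9 hours

r = ln(63300/42510) / 5 ≈ 0.079629 per hour
t = ln(163000/42510) / r = 1.34401 / 0.079629 ≈ 16.878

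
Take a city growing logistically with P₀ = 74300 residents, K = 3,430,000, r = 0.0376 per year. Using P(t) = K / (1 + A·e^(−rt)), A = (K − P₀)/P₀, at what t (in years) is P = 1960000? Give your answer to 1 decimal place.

t ≈ 109.0 years

A = (3430000 − 74300)/74300 = 45.1642
1960000 = 3430000/(1 + 45.1642·e^(−0.0376t)) → 1 + 45.1642·e^(−0.0376t) = 1.75
e^(−0.0376t) = 0.016606 → t = ln(60.21893)/0.0376 = 4.09799/0.0376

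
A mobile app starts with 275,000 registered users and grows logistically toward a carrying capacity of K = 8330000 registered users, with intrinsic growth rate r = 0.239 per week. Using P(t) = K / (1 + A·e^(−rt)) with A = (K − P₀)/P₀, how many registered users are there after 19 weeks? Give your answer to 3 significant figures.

≈ 6,350,000 registered users

A = (8330000 − 275000)/275000 = 29.29091
P(19) = 8330000 / (1 + 29.29091·e^(−0.239·19)) = 8330000 / (1 + 29.29091·0.010663)
= 8330000 / 1.31232 ≈ 6347530.88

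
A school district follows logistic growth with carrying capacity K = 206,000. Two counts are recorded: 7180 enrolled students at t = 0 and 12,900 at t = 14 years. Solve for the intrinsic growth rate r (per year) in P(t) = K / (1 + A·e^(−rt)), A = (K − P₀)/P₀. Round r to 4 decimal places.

A = (206000 − 7180)/7180 = 27.69081
12900 = 206000/(1 + 27.69081·e^(−r·14)) → e^(−14r) = (15.96899 − 1)/27.69081 = 0.540576
r = −ln(0.540576)/14 = 0.61512/14

r ≈ 0.0439 per year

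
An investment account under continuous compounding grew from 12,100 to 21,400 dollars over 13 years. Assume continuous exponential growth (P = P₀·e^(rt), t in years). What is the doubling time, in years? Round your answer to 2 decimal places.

doubling time ≈ 15.80 years

r = ln(21400/12100) / 13 = ln(1.7686) / 13 ≈ 0.04386 per year
doubling time = ln 2 / |r| = 0.69315 / 0.04386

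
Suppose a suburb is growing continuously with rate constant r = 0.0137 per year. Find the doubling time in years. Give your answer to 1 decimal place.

doubling time = ln(2) / |r| = 0.69315 / 0.0137

doubling time ≈ 50.6 years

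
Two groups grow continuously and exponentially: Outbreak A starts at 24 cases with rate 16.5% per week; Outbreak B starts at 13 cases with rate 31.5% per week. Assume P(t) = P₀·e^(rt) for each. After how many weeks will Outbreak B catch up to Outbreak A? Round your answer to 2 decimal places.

24·e^(0.165t) = 13·e^(0.315t)
24/13 = e^((0.315 − 0.165)t) → ln(1.84615) = 0.15·t
t = 0.6131 / 0.15

t ≈ 4.09 weeks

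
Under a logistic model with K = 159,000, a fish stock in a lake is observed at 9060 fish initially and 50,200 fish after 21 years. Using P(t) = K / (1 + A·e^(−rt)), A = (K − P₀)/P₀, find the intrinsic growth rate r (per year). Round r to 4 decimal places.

r ≈ 0.0968 per year

A = (159000 − 9060)/9060 = 16.54967
50200 = 159000/(1 + 16.54967·e^(−r·21)) → e^(−21r) = (3.16733 − 1)/16.54967 = 0.130959
r = −ln(0.130959)/21 = 2.03287/21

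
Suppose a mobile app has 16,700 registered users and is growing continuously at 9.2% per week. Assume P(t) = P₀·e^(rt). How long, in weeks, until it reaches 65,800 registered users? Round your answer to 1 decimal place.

t ≈ 14.9 weeks

65800 = 16700 · e^(0.092·t)
t = ln(65800/16700) / 0.092 = ln(3.94012) / 0.092 = 1.37121 / 0.092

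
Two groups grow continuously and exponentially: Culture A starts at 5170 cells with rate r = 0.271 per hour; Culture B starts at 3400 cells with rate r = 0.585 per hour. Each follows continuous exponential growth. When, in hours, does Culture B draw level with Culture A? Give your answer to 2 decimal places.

5170·e^(0.271t) = 3400·e^(0.585t)
5170/3400 = e^((0.585 − 0.271)t) → ln(1.52059) = 0.314·t
t = 0.4191 / 0.314

t ≈ 1.33 hours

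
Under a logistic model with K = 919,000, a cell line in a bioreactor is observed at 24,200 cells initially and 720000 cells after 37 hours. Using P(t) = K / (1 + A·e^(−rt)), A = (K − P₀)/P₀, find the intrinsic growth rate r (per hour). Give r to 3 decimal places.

r ≈ 0.132 per hour

A = (919000 − 24200)/24200 = 36.97521
720000 = 919000/(1 + 36.97521·e^(−r·37)) → e^(−37r) = (1.27639 − 1)/36.97521 = 0.007475
r = −ln(0.007475)/37 = 4.89619/37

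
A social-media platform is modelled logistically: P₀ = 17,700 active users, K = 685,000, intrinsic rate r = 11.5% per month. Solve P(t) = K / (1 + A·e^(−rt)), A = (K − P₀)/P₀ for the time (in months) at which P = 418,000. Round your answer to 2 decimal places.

t ≈ 35.46 months

A = (685000 − 17700)/17700 = 37.70056
418000 = 685000/(1 + 37.70056·e^(−0.115t)) → 1 + 37.70056·e^(−0.115t) = 1.63876
e^(−0.115t) = 0.016943 → t = ln(59.02186)/0.115 = 4.07791/0.115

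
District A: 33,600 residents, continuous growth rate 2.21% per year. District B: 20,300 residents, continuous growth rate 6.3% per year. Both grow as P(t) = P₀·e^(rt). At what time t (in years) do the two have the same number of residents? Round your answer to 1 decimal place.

t ≈ 12.3 years

33600·e^(0.0221t) = 20300·e^(0.063t)
33600/20300 = e^((0.063 − 0.0221)t) → ln(1.65517) = 0.0409·t
t = 0.50391 / 0.0409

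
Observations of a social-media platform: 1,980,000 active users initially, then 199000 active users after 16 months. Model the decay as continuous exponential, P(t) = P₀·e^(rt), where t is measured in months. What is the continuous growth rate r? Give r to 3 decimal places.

r ≈ -0.144 per month

199000 = 1980000 · e^(r·16)
e^(16r) = 199000/1980000 = 0.10051
r = ln(0.10051) / 16 = -2.29755 / 16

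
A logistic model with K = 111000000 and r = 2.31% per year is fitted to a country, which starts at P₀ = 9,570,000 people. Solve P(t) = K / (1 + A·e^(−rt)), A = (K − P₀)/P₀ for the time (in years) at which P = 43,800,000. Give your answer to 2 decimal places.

t ≈ 83.67 years

A = (111000000 − 9570000)/9570000 = 10.59875
43800000 = 111000000/(1 + 10.59875·e^(−0.0231t)) → 1 + 10.59875·e^(−0.0231t) = 2.53425
e^(−0.0231t) = 0.144757 → t = ln(6.90811)/0.0231 = 1.9327/0.0231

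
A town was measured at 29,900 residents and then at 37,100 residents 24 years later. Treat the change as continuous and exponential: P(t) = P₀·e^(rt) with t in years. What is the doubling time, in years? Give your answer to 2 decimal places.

r = ln(37100/29900) / 24 = ln(1.2408) / 24 ≈ 0.00899 per year
doubling time = ln 2 / |r| = 0.69315 / 0.00899

doubling time ≈ 77.10 years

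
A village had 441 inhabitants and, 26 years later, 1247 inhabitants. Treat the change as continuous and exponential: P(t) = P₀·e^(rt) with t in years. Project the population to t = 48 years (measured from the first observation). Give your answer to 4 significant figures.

r = ln(1247/441) / 26 ≈ 0.039979 per year
P(48) = 441 · e^(0.039979·48) = 441 · 6.81405 ≈ 3005

≈ 3,005 inhabitants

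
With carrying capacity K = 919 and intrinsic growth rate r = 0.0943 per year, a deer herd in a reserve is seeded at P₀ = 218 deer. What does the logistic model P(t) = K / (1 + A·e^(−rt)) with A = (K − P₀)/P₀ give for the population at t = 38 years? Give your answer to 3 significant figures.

≈ 844 deer

A = (919 − 218)/218 = 3.2156
P(38) = 919 / (1 + 3.2156·e^(−0.0943·38)) = 919 / (1 + 3.2156·0.027781)
= 919 / 1.08933 ≈ 843.64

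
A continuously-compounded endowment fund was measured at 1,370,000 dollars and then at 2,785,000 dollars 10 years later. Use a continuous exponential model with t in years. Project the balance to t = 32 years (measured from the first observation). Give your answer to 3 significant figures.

r = ln(2785000/1370000) / 10 ≈ 0.070944 per year
P(32) = 1370000 · e^(0.070944·32) = 1370000 · 9.68133 ≈ 13263415.98

≈ 13,300,000 dollars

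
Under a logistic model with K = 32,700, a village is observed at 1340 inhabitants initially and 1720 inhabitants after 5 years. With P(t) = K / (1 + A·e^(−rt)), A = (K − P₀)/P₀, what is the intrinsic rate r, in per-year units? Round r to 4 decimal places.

r ≈ 0.0524 per year

A = (32700 − 1340)/1340 = 23.40299
1720 = 32700/(1 + 23.40299·e^(−r·5)) → e^(−5r) = (19.01163 − 1)/23.40299 = 0.76963
r = −ln(0.76963)/5 = 0.26185/5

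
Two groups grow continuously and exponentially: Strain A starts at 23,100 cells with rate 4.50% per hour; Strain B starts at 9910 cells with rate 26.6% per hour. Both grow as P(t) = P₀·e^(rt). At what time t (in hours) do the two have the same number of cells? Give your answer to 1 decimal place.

t ≈ 3.8 hours

23100·e^(0.045t) = 9910·e^(0.266t)
23100/9910 = e^((0.266 − 0.045)t) → ln(2.33098) = 0.221·t
t = 0.84629 / 0.221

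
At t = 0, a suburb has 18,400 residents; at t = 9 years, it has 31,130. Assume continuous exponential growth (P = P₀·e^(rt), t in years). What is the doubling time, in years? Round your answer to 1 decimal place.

r = ln(31130/18400) / 9 = ln(1.69185) / 9 ≈ 0.058425 per year
doubling time = ln 2 / |r| = 0.69315 / 0.058425

doubling time ≈ 11.9 years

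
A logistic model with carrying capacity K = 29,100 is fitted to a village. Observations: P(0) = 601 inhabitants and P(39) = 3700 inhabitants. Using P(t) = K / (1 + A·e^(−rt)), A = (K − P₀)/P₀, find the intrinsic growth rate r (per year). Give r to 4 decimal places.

r ≈ 0.0496 per year

A = (29100 − 601)/601 = 47.4193
3700 = 29100/(1 + 47.4193·e^(−r·39)) → e^(−39r) = (7.86486 − 1)/47.4193 = 0.144769
r = −ln(0.144769)/39 = 1.93261/39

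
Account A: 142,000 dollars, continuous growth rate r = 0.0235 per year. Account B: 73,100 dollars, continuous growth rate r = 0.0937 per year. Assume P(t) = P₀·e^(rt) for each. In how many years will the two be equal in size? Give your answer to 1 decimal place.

t ≈ 9.5 years

142000·e^(0.0235t) = 73100·e^(0.0937t)
142000/73100 = e^((0.0937 − 0.0235)t) → ln(1.94254) = 0.0702·t
t = 0.664 / 0.0702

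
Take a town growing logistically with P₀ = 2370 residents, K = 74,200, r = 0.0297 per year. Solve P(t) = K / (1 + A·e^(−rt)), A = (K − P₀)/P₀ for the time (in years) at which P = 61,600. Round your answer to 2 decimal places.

A = (74200 − 2370)/2370 = 30.30802
61600 = 74200/(1 + 30.30802·e^(−0.0297t)) → 1 + 30.30802·e^(−0.0297t) = 1.20455
e^(−0.0297t) = 0.006749 → t = ln(148.17253)/0.0297 = 4.99838/0.0297

t ≈ 168.30 years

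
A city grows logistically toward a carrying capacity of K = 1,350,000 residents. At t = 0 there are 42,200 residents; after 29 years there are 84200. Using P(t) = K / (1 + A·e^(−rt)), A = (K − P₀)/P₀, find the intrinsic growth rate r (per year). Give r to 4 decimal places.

A = (1350000 − 42200)/42200 = 30.99052
84200 = 1350000/(1 + 30.99052·e^(−r·29)) → e^(−29r) = (16.03325 − 1)/30.99052 = 0.485092
r = −ln(0.485092)/29 = 0.72342/29

r ≈ 0.0249 per year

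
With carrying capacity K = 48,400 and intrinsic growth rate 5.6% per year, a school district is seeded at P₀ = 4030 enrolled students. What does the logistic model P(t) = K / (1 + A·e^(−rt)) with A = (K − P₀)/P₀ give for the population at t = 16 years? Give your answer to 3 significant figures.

A = (48400 − 4030)/4030 = 11.00993
P(16) = 48400 / (1 + 11.00993·e^(−0.056·16)) = 48400 / (1 + 11.00993·0.408199)
= 48400 / 5.49424 ≈ 8809.22

≈ 8,810 enrolled students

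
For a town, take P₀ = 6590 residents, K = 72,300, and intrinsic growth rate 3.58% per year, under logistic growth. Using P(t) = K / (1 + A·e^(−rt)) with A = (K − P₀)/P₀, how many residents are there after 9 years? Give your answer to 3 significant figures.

A = (72300 − 6590)/6590 = 9.97117
P(9) = 72300 / (1 + 9.97117·e^(−0.0358·9)) = 72300 / (1 + 9.97117·0.724553)
= 72300 / 8.22464 ≈ 8790.66

≈ 8,790 residents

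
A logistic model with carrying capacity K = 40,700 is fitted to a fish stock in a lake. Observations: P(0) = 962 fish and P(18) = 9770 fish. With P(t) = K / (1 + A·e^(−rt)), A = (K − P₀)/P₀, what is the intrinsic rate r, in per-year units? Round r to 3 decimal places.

A = (40700 − 962)/962 = 41.30769
9770 = 40700/(1 + 41.30769·e^(−r·18)) → e^(−18r) = (4.16581 − 1)/41.30769 = 0.07664
r = −ln(0.07664)/18 = 2.56864/18

r ≈ 0.143 per year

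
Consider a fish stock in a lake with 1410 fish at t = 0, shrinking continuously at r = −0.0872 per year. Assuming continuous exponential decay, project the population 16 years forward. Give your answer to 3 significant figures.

≈ 349 fish

P(16) = 1410 · e^(-0.0872·16) = 1410 · e^(-1.3952)
= 1410 · 0.24778 ≈ 349.37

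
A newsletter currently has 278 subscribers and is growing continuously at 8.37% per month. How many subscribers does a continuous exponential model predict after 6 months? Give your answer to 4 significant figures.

P(6) = 278 · e^(0.0837·6) = 278 · e^(0.5022)
= 278 · 1.65235 ≈ 459.35

≈ 459.4 subscribers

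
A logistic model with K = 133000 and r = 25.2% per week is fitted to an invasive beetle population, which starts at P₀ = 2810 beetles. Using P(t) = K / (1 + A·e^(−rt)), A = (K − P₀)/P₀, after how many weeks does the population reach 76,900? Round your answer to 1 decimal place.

A = (133000 − 2810)/2810 = 46.33096
76900 = 133000/(1 + 46.33096·e^(−0.252t)) → 1 + 46.33096·e^(−0.252t) = 1.72952
e^(−0.252t) = 0.015746 → t = ln(63.50893)/0.252 = 4.15118/0.252

t ≈ 16.5 weeks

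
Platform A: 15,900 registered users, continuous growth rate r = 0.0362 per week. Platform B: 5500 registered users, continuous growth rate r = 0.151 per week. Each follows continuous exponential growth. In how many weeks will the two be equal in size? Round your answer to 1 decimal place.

t ≈ 9.2 weeks

15900·e^(0.0362t) = 5500·e^(0.151t)
15900/5500 = e^((0.151 − 0.0362)t) → ln(2.89091) = 0.1148·t
t = 1.06157 / 0.1148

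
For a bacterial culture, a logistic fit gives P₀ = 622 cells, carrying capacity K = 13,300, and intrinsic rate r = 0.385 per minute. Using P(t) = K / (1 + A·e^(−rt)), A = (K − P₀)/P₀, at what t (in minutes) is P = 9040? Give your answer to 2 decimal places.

t ≈ 9.78 minutes

A = (13300 − 622)/622 = 20.38264
9040 = 13300/(1 + 20.38264·e^(−0.385t)) → 1 + 20.38264·e^(−0.385t) = 1.47124
e^(−0.385t) = 0.02312 → t = ln(43.25329)/0.385 = 3.76707/0.385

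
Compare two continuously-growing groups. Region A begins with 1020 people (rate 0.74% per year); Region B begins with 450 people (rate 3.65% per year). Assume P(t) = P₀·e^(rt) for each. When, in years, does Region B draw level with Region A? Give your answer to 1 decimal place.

t ≈ 28.1 years

1020·e^(0.0074t) = 450·e^(0.0365t)
1020/450 = e^((0.0365 − 0.0074)t) → ln(2.26667) = 0.0291·t
t = 0.81831 / 0.0291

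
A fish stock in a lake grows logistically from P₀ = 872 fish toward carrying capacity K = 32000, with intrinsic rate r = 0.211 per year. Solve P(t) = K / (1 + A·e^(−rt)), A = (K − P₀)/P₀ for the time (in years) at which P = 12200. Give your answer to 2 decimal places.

t ≈ 14.65 years

A = (32000 − 872)/872 = 35.69725
12200 = 32000/(1 + 35.69725·e^(−0.211t)) → 1 + 35.69725·e^(−0.211t) = 2.62295
e^(−0.211t) = 0.045464 → t = ln(21.99527)/0.211 = 3.09083/0.211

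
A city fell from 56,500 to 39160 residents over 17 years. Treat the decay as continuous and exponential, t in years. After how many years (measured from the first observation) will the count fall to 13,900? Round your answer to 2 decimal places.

r = ln(39160/56500) / 17 ≈ -0.021564 per year
t = ln(13900/56500) / r = -1.40235 / -0.021564 ≈ 65.033

t ≈ 65.03 years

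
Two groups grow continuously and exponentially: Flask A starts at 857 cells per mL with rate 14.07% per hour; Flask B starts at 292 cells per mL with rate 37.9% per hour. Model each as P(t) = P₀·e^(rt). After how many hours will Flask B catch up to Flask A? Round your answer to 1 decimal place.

857·e^(0.1407t) = 292·e^(0.379t)
857/292 = e^((0.379 − 0.1407)t) → ln(2.93493) = 0.2383·t
t = 1.07668 / 0.2383

t ≈ 4.5 hours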